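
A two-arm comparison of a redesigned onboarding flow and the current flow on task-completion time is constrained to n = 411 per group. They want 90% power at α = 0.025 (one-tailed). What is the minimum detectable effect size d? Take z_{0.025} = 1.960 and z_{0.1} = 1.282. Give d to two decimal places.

d_min ≈ 0.23

For two independent groups of n = 411 each: d_min = (z_{α} + z_β)·√(2/n).
z-sum = 1.960 + 1.282 = 3.242.
d_min = 3.242 × √(2/411) = 3.242 × 0.0698 = 0.226.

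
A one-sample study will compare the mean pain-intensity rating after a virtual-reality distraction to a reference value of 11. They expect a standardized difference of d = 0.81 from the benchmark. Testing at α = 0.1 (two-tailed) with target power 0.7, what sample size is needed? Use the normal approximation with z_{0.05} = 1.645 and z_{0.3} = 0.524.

For a one-sample test: n = ((z_{α/2} + z_β) / d)².
z_{α/2} + z_β = 1.645 + 0.524 = 2.169.
n = (2.169 / 0.81)² = 2.678² = 7.17.
Round up.

n = 8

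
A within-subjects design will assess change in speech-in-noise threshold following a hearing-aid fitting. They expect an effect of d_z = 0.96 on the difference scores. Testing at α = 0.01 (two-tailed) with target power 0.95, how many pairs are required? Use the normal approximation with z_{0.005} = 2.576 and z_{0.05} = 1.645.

For a paired (one-sample on differences) test: n = ((z_{α/2} + z_β) / d)².
z_{α/2} + z_β = 2.576 + 1.645 = 4.221.
n = (4.221 / 0.96)² = 4.397² = 19.33.
Round up.

n = 20 pairs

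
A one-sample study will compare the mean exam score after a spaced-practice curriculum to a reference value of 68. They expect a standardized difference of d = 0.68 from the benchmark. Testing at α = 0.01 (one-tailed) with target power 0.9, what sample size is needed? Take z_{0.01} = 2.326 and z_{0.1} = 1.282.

For a one-sample test: n = ((z_{α} + z_β) / d)².
z_{α} + z_β = 2.326 + 1.282 = 3.608.
n = (3.608 / 0.68)² = 5.306² = 28.15.
Round up.

n = 29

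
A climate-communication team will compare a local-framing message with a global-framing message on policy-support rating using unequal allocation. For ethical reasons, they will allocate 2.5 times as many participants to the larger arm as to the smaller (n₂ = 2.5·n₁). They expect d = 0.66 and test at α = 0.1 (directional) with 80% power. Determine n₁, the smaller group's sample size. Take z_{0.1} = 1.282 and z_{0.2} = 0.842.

With allocation ratio k = n₂/n₁ = 2.5, Var(x̄₁−x̄₂) = σ²(1/n₁ + 1/(k·n₁)) = σ²·(k+1)/(k·n₁).
So n₁ = (1 + 1/k)·((z_{α} + z_β)/d)² = 1.400 × (2.124/0.66)².
n₁ = 1.400 × 10.36 = 14.5.
Round up: n₁ = 15, giving n₂ = ⌈2.5 × 15⌉ = ⌈37.5⌉ = 38.

n₁ = 15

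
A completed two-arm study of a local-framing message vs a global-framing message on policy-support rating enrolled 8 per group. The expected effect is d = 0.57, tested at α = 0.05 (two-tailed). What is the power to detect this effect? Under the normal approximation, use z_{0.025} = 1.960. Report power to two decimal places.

power ≈ 0.21

For two equal groups, power = Φ(d·√(n/2) − z_{α/2}).
d·√(n/2) = 0.57 × √(8/2) = 0.57 × 2.000 = 1.140.
z_β = 1.140 − 1.960 = -0.820.
Power = Φ(-0.820) = 0.206.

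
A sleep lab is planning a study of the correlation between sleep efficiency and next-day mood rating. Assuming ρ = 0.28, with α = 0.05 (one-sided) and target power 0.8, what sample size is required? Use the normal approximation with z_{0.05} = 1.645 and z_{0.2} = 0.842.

Fisher's z: C = ½·ln((1+r)/(1−r)) = ½·ln(1.7778) = 0.2877.
n = ((z_{α} + z_β)/C)² + 3.
(1.645 + 0.842) / 0.2877 = 2.487 / 0.2877 = 8.644.
n = 8.644² + 3 = 74.73 + 3 = 77.7.
Round up.

n = 78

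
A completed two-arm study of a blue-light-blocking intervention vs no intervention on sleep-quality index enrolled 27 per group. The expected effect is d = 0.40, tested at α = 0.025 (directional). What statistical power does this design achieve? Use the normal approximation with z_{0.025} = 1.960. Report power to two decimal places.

power ≈ 0.31

For two equal groups, power = Φ(d·√(n/2) − z_{α}).
d·√(n/2) = 0.40 × √(27/2) = 0.40 × 3.674 = 1.470.
z_β = 1.470 − 1.960 = -0.490.
Power = Φ(-0.490) = 0.312.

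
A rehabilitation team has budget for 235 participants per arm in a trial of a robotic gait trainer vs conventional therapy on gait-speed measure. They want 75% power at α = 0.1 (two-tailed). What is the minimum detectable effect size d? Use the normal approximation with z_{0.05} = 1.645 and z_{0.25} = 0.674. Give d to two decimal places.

d_min ≈ 0.21

For two independent groups of n = 235 each: d_min = (z_{α/2} + z_β)·√(2/n).
z-sum = 1.645 + 0.674 = 2.319.
d_min = 2.319 × √(2/235) = 2.319 × 0.0923 = 0.214.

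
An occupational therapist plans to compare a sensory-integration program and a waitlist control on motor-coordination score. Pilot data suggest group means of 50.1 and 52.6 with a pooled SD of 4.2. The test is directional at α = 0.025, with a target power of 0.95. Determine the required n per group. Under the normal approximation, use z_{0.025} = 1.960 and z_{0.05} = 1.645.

n = 74 per group

Cohen's d = |M₁ − M₂| / SD_pooled = |50.1 − 52.6| / 4.2 = 2.5 / 4.2 = 0.595.
For two independent groups with equal n: n = 2·((z_{α} + z_β) / d)².
z_{α} + z_β = 1.960 + 1.645 = 3.605.
n = 2 × (3.605 / 0.595)² = 2 × 6.059² = 2 × 36.71 = 73.4.
Round up to the next whole participant.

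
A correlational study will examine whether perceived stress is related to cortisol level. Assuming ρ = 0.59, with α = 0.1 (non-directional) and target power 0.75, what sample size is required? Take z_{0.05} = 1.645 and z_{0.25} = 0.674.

n = 15

Fisher's z: C = ½·ln((1+r)/(1−r)) = ½·ln(3.8780) = 0.6777.
n = ((z_{α/2} + z_β)/C)² + 3.
(1.645 + 0.674) / 0.6777 = 2.319 / 0.6777 = 3.422.
n = 3.422² + 3 = 11.71 + 3 = 14.7.
Round up.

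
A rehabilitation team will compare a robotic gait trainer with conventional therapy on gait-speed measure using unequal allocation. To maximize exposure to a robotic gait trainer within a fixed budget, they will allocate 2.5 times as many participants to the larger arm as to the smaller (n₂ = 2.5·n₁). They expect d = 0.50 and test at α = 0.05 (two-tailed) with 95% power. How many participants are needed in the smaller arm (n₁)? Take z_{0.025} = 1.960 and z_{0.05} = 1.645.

n₁ = 73

With allocation ratio k = n₂/n₁ = 2.5, Var(x̄₁−x̄₂) = σ²(1/n₁ + 1/(k·n₁)) = σ²·(k+1)/(k·n₁).
So n₁ = (1 + 1/k)·((z_{α/2} + z_β)/d)² = 1.400 × (3.605/0.50)².
n₁ = 1.400 × 51.98 = 72.8.
Round up: n₁ = 73, giving n₂ = ⌈2.5 × 73⌉ = ⌈182.5⌉ = 183.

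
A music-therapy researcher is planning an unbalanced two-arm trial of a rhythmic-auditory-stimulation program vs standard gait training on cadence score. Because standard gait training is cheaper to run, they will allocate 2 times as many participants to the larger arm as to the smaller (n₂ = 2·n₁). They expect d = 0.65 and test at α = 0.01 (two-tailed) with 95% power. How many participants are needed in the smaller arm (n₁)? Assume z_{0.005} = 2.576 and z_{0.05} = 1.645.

With allocation ratio k = n₂/n₁ = 2, Var(x̄₁−x̄₂) = σ²(1/n₁ + 1/(k·n₁)) = σ²·(k+1)/(k·n₁).
So n₁ = (1 + 1/k)·((z_{α/2} + z_β)/d)² = 1.500 × (4.221/0.65)².
n₁ = 1.500 × 42.17 = 63.3.
Round up: n₁ = 64, giving n₂ = 2 × 64 = 128.

n₁ = 64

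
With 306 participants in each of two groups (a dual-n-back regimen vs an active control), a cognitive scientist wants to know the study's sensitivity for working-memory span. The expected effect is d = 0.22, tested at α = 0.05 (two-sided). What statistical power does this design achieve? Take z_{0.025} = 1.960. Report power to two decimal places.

For two equal groups, power = Φ(d·√(n/2) − z_{α/2}).
d·√(n/2) = 0.22 × √(306/2) = 0.22 × 12.369 = 2.721.
z_β = 2.721 − 1.960 = 0.761.
Power = Φ(0.761) = 0.777.

power ≈ 0.78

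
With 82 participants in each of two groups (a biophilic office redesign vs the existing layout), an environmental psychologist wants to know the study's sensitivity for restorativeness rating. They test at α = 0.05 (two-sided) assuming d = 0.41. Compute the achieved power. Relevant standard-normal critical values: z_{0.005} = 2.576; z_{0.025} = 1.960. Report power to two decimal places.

power ≈ 0.75

For two equal groups, power = Φ(d·√(n/2) − z_{α/2}).
d·√(n/2) = 0.41 × √(82/2) = 0.41 × 6.403 = 2.625.
z_β = 2.625 − 1.960 = 0.665.
Power = Φ(0.665) = 0.747.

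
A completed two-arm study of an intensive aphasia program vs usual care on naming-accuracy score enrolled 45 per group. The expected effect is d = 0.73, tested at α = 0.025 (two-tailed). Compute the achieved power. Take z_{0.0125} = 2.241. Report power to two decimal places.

power ≈ 0.89

For two equal groups, power = Φ(d·√(n/2) − z_{α/2}).
d·√(n/2) = 0.73 × √(45/2) = 0.73 × 4.743 = 3.463.
z_β = 3.463 − 2.241 = 1.222.
Power = Φ(1.222) = 0.889.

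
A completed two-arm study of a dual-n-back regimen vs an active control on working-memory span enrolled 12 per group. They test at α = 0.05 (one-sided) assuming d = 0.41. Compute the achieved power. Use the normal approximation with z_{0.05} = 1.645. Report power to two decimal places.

power ≈ 0.26

For two equal groups, power = Φ(d·√(n/2) − z_{α}).
d·√(n/2) = 0.41 × √(12/2) = 0.41 × 2.449 = 1.004.
z_β = 1.004 − 1.645 = -0.641.
Power = Φ(-0.641) = 0.261.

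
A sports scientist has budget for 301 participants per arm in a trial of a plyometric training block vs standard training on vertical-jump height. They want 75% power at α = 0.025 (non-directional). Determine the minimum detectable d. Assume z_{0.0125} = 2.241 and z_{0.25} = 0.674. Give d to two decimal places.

For two independent groups of n = 301 each: d_min = (z_{α/2} + z_β)·√(2/n).
z-sum = 2.241 + 0.674 = 2.915.
d_min = 2.915 × √(2/301) = 2.915 × 0.0815 = 0.238.

d_min ≈ 0.24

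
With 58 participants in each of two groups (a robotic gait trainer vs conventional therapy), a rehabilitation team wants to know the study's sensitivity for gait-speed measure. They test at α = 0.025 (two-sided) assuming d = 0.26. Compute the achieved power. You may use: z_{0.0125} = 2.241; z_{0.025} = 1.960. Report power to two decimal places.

power ≈ 0.20

For two equal groups, power = Φ(d·√(n/2) − z_{α/2}).
d·√(n/2) = 0.26 × √(58/2) = 0.26 × 5.385 = 1.400.
z_β = 1.400 − 2.241 = -0.841.
Power = Φ(-0.841) = 0.200.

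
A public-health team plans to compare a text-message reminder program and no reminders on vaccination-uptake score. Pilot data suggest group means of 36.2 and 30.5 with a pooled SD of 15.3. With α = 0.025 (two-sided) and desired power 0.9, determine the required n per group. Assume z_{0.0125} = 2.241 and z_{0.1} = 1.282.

n = 179 per group

Cohen's d = |M₁ − M₂| / SD_pooled = |36.2 − 30.5| / 15.3 = 5.7 / 15.3 = 0.373.
For two independent groups with equal n: n = 2·((z_{α/2} + z_β) / d)².
z_{α/2} + z_β = 2.241 + 1.282 = 3.523.
n = 2 × (3.523 / 0.373)² = 2 × 9.445² = 2 × 89.21 = 178.4.
Round up to the next whole participant.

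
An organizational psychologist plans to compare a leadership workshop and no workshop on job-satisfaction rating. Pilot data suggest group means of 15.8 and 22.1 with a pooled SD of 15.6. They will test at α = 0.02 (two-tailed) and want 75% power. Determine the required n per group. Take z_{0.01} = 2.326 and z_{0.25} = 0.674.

n = 111 per group

Cohen's d = |M₁ − M₂| / SD_pooled = |15.8 − 22.1| / 15.6 = 6.3 / 15.6 = 0.404.
For two independent groups with equal n: n = 2·((z_{α/2} + z_β) / d)².
z_{α/2} + z_β = 2.326 + 0.674 = 3.000.
n = 2 × (3.000 / 0.404)² = 2 × 7.426² = 2 × 55.14 = 110.3.
Round up to the next whole participant.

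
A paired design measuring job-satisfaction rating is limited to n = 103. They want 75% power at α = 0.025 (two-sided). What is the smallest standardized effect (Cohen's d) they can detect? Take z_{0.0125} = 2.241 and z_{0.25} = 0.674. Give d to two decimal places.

For a single sample (or paired design) of n = 103: d_min = (z_{α/2} + z_β)/√n.
z-sum = 2.241 + 0.674 = 2.915.
d_min = 2.915 / √103 = 2.915 / 10.149 = 0.287.

d_min ≈ 0.29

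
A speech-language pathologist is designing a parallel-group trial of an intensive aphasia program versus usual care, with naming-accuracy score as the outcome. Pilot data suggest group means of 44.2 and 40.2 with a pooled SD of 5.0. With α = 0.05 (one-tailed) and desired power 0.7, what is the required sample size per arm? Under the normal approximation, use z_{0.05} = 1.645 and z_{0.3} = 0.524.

n = 15 per group

Cohen's d = |M₁ − M₂| / SD_pooled = |44.2 − 40.2| / 5.0 = 4.0 / 5.0 = 0.800.
For two independent groups with equal n: n = 2·((z_{α} + z_β) / d)².
z_{α} + z_β = 1.645 + 0.524 = 2.169.
n = 2 × (2.169 / 0.800)² = 2 × 2.711² = 2 × 7.35 = 14.7.
Round up to the next whole participant.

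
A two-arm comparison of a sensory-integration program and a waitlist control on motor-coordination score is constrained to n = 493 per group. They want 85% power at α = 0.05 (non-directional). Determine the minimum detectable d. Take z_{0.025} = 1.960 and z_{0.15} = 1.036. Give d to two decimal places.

d_min ≈ 0.19

For two independent groups of n = 493 each: d_min = (z_{α/2} + z_β)·√(2/n).
z-sum = 1.960 + 1.036 = 2.996.
d_min = 2.996 × √(2/493) = 2.996 × 0.0637 = 0.191.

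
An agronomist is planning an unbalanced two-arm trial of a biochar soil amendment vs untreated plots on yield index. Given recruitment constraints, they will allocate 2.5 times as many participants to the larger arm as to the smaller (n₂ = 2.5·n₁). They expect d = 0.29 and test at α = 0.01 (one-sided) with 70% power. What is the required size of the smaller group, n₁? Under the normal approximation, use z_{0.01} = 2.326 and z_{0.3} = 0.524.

n₁ = 136

With allocation ratio k = n₂/n₁ = 2.5, Var(x̄₁−x̄₂) = σ²(1/n₁ + 1/(k·n₁)) = σ²·(k+1)/(k·n₁).
So n₁ = (1 + 1/k)·((z_{α} + z_β)/d)² = 1.400 × (2.850/0.29)².
n₁ = 1.400 × 96.58 = 135.2.
Round up: n₁ = 136, giving n₂ = 2.5 × 136 = 340.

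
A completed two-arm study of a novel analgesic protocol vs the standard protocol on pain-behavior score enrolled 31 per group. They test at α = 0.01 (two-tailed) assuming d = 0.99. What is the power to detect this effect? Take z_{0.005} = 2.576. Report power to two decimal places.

For two equal groups, power = Φ(d·√(n/2) − z_{α/2}).
d·√(n/2) = 0.99 × √(31/2) = 0.99 × 3.937 = 3.898.
z_β = 3.898 − 2.576 = 1.322.
Power = Φ(1.322) = 0.907.

power ≈ 0.91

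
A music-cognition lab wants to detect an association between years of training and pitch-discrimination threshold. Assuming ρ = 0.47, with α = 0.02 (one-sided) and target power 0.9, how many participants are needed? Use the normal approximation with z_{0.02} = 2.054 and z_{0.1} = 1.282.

Fisher's z: C = ½·ln((1+r)/(1−r)) = ½·ln(2.7736) = 0.5101.
n = ((z_{α} + z_β)/C)² + 3.
(2.054 + 1.282) / 0.5101 = 3.336 / 0.5101 = 6.540.
n = 6.540² + 3 = 42.77 + 3 = 45.8.
Round up.

n = 46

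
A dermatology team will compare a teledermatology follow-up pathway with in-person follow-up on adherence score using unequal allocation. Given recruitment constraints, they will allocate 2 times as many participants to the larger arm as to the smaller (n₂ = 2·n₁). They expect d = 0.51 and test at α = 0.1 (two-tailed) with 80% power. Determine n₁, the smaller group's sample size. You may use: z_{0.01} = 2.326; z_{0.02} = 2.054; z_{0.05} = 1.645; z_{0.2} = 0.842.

With allocation ratio k = n₂/n₁ = 2, Var(x̄₁−x̄₂) = σ²(1/n₁ + 1/(k·n₁)) = σ²·(k+1)/(k·n₁).
So n₁ = (1 + 1/k)·((z_{α/2} + z_β)/d)² = 1.500 × (2.487/0.51)².
n₁ = 1.500 × 23.78 = 35.7.
Round up: n₁ = 36, giving n₂ = 2 × 36 = 72.

n₁ = 36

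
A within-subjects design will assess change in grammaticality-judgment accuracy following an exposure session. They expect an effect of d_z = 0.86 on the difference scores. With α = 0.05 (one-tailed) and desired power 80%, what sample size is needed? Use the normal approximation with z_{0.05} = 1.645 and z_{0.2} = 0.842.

n = 9 pairs

For a paired (one-sample on differences) test: n = ((z_{α} + z_β) / d)².
z_{α} + z_β = 1.645 + 0.842 = 2.487.
n = (2.487 / 0.86)² = 2.892² = 8.36.
Round up.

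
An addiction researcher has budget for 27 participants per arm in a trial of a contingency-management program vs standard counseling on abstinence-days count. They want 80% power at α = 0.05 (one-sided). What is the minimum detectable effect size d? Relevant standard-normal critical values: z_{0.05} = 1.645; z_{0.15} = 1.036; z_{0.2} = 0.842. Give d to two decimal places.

d_min ≈ 0.68

For two independent groups of n = 27 each: d_min = (z_{α} + z_β)·√(2/n).
z-sum = 1.645 + 0.842 = 2.487.
d_min = 2.487 × √(2/27) = 2.487 × 0.2722 = 0.677.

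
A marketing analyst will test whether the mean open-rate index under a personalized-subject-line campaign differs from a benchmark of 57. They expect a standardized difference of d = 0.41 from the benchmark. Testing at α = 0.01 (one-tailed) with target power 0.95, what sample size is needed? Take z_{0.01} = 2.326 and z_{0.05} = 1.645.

For a one-sample test: n = ((z_{α} + z_β) / d)².
z_{α} + z_β = 2.326 + 1.645 = 3.971.
n = (3.971 / 0.41)² = 9.685² = 93.81.
Round up.

n = 94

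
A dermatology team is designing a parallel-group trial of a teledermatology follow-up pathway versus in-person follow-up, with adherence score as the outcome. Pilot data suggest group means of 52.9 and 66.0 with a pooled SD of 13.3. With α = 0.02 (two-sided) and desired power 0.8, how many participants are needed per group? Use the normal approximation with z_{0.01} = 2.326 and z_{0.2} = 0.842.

n = 21 per group

Cohen's d = |M₁ − M₂| / SD_pooled = |52.9 − 66.0| / 13.3 = 13.1 / 13.3 = 0.985.
For two independent groups with equal n: n = 2·((z_{α/2} + z_β) / d)².
z_{α/2} + z_β = 2.326 + 0.842 = 3.168.
n = 2 × (3.168 / 0.985)² = 2 × 3.216² = 2 × 10.34 = 20.7.
Round up to the next whole participant.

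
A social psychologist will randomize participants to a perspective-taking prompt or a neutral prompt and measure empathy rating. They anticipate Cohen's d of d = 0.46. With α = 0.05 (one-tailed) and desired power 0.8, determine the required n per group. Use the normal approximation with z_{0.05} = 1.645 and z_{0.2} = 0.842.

For two independent groups with equal n: n = 2·((z_{α} + z_β) / d)².
z_{α} + z_β = 1.645 + 0.842 = 2.487.
n = 2 × (2.487 / 0.46)² = 2 × 5.407² = 2 × 29.23 = 58.5.
Round up to the next whole participant.

n = 59 per group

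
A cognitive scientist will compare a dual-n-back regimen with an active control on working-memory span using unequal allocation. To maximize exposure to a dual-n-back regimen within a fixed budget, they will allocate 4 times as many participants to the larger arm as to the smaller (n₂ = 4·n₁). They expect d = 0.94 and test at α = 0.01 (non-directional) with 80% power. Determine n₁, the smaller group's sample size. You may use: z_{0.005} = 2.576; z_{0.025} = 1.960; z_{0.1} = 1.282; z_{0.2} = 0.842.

With allocation ratio k = n₂/n₁ = 4, Var(x̄₁−x̄₂) = σ²(1/n₁ + 1/(k·n₁)) = σ²·(k+1)/(k·n₁).
So n₁ = (1 + 1/k)·((z_{α/2} + z_β)/d)² = 1.250 × (3.418/0.94)².
n₁ = 1.250 × 13.22 = 16.5.
Round up: n₁ = 17, giving n₂ = 4 × 17 = 68.

n₁ = 17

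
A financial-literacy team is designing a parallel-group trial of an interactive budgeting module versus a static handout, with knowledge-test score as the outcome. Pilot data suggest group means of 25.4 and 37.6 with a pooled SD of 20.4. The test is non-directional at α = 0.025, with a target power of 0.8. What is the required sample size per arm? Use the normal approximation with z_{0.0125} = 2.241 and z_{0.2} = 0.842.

n = 54 per group

Cohen's d = |M₁ − M₂| / SD_pooled = |25.4 − 37.6| / 20.4 = 12.2 / 20.4 = 0.598.
For two independent groups with equal n: n = 2·((z_{α/2} + z_β) / d)².
z_{α/2} + z_β = 2.241 + 0.842 = 3.083.
n = 2 × (3.083 / 0.598)² = 2 × 5.156² = 2 × 26.58 = 53.2.
Round up to the next whole participant.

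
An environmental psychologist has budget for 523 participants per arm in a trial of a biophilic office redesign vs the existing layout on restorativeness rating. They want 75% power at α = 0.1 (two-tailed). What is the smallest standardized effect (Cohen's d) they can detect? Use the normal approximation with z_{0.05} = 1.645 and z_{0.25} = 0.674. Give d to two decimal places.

For two independent groups of n = 523 each: d_min = (z_{α/2} + z_β)·√(2/n).
z-sum = 1.645 + 0.674 = 2.319.
d_min = 2.319 × √(2/523) = 2.319 × 0.0618 = 0.143.

d_min ≈ 0.14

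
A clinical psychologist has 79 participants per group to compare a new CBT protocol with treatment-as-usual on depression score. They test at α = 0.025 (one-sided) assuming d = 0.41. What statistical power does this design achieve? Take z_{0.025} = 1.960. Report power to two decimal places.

For two equal groups, power = Φ(d·√(n/2) − z_{α}).
d·√(n/2) = 0.41 × √(79/2) = 0.41 × 6.285 = 2.577.
z_β = 2.577 − 1.960 = 0.617.
Power = Φ(0.617) = 0.731.

power ≈ 0.73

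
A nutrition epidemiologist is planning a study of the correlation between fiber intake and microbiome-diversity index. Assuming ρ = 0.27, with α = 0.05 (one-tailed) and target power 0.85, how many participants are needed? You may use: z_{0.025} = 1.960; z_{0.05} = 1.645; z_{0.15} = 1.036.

n = 97

Fisher's z: C = ½·ln((1+r)/(1−r)) = ½·ln(1.7397) = 0.2769.
n = ((z_{α} + z_β)/C)² + 3.
(1.645 + 1.036) / 0.2769 = 2.681 / 0.2769 = 9.682.
n = 9.682² + 3 = 93.74 + 3 = 96.7.
Round up.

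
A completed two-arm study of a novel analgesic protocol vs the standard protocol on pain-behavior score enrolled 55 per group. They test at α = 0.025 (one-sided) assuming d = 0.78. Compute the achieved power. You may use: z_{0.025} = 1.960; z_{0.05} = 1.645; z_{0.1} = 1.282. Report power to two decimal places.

For two equal groups, power = Φ(d·√(n/2) − z_{α}).
d·√(n/2) = 0.78 × √(55/2) = 0.78 × 5.244 = 4.090.
z_β = 4.090 − 1.960 = 2.130.
Power = Φ(2.130) = 0.983.

power ≈ 0.98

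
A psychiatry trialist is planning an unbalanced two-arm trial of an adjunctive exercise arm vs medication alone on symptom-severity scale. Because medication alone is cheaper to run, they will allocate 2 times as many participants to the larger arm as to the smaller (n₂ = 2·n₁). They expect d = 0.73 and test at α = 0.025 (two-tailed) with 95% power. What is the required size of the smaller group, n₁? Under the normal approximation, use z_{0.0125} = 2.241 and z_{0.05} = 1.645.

With allocation ratio k = n₂/n₁ = 2, Var(x̄₁−x̄₂) = σ²(1/n₁ + 1/(k·n₁)) = σ²·(k+1)/(k·n₁).
So n₁ = (1 + 1/k)·((z_{α/2} + z_β)/d)² = 1.500 × (3.886/0.73)².
n₁ = 1.500 × 28.34 = 42.5.
Round up: n₁ = 43, giving n₂ = 2 × 43 = 86.

n₁ = 43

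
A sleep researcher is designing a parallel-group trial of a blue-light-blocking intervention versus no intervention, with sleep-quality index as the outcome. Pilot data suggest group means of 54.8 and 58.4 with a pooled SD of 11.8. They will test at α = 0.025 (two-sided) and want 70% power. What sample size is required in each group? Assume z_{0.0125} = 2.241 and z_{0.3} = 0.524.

Cohen's d = |M₁ − M₂| / SD_pooled = |54.8 − 58.4| / 11.8 = 3.6 / 11.8 = 0.305.
For two independent groups with equal n: n = 2·((z_{α/2} + z_β) / d)².
z_{α/2} + z_β = 2.241 + 0.524 = 2.765.
n = 2 × (2.765 / 0.305)² = 2 × 9.066² = 2 × 82.18 = 164.4.
Round up to the next whole participant.

n = 165 per group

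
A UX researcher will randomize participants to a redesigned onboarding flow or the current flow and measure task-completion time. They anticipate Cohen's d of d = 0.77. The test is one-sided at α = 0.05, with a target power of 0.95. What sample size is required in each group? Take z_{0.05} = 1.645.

For two independent groups with equal n: n = 2·((z_{α} + z_β) / d)².
z_{α} + z_β = 1.645 + 1.645 = 3.290.
n = 2 × (3.290 / 0.77)² = 2 × 4.273² = 2 × 18.26 = 36.5.
Round up to the next whole participant.

n = 37 per group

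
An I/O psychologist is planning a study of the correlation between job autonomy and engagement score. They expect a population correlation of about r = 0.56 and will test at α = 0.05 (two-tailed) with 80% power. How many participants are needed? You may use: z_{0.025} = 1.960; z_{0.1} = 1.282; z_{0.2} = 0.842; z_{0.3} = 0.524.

Fisher's z: C = ½·ln((1+r)/(1−r)) = ½·ln(3.5455) = 0.6328.
n = ((z_{α/2} + z_β)/C)² + 3.
(1.960 + 0.842) / 0.6328 = 2.802 / 0.6328 = 4.428.
n = 4.428² + 3 = 19.61 + 3 = 22.6.
Round up.

n = 23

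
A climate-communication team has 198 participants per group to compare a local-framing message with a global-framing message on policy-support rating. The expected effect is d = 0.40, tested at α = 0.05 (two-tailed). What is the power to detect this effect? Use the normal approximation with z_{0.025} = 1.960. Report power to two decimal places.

power ≈ 0.98

For two equal groups, power = Φ(d·√(n/2) − z_{α/2}).
d·√(n/2) = 0.40 × √(198/2) = 0.40 × 9.950 = 3.980.
z_β = 3.980 − 1.960 = 2.020.
Power = Φ(2.020) = 0.978.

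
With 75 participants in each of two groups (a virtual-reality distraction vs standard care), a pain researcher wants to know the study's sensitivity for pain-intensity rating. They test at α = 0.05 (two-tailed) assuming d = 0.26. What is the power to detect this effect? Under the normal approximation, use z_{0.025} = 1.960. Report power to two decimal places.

For two equal groups, power = Φ(d·√(n/2) − z_{α/2}).
d·√(n/2) = 0.26 × √(75/2) = 0.26 × 6.124 = 1.592.
z_β = 1.592 − 1.960 = -0.368.
Power = Φ(-0.368) = 0.356.

power ≈ 0.36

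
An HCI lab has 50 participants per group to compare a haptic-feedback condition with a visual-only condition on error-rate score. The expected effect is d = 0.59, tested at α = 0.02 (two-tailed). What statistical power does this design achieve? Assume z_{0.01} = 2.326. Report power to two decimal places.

For two equal groups, power = Φ(d·√(n/2) − z_{α/2}).
d·√(n/2) = 0.59 × √(50/2) = 0.59 × 5.000 = 2.950.
z_β = 2.950 − 2.326 = 0.624.
Power = Φ(0.624) = 0.734.

power ≈ 0.73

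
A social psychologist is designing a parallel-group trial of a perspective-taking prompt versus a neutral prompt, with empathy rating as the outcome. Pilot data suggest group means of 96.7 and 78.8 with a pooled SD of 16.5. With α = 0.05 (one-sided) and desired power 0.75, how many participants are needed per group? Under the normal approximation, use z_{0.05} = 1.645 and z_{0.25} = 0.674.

n = 10 per group

Cohen's d = |M₁ − M₂| / SD_pooled = |96.7 − 78.8| / 16.5 = 17.9 / 16.5 = 1.085.
For two independent groups with equal n: n = 2·((z_{α} + z_β) / d)².
z_{α} + z_β = 1.645 + 0.674 = 2.319.
n = 2 × (2.319 / 1.085)² = 2 × 2.137² = 2 × 4.57 = 9.1.
Round up to the next whole participant.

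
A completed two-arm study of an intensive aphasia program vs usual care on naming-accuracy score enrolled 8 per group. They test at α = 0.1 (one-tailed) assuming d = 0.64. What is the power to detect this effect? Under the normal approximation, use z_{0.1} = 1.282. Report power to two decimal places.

power ≈ 0.50

For two equal groups, power = Φ(d·√(n/2) − z_{α}).
d·√(n/2) = 0.64 × √(8/2) = 0.64 × 2.000 = 1.280.
z_β = 1.280 − 1.282 = -0.002.
Power = Φ(-0.002) = 0.499.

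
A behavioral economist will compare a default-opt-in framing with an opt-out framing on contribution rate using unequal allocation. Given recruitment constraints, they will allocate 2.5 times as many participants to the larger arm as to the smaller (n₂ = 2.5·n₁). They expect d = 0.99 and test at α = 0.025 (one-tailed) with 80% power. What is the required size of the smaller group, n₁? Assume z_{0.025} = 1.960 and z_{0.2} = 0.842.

n₁ = 12

With allocation ratio k = n₂/n₁ = 2.5, Var(x̄₁−x̄₂) = σ²(1/n₁ + 1/(k·n₁)) = σ²·(k+1)/(k·n₁).
So n₁ = (1 + 1/k)·((z_{α} + z_β)/d)² = 1.400 × (2.802/0.99)².
n₁ = 1.400 × 8.01 = 11.2.
Round up: n₁ = 12, giving n₂ = 2.5 × 12 = 30.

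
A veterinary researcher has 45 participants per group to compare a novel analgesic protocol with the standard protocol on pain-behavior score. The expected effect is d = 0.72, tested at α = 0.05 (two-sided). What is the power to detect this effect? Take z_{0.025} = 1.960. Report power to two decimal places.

For two equal groups, power = Φ(d·√(n/2) − z_{α/2}).
d·√(n/2) = 0.72 × √(45/2) = 0.72 × 4.743 = 3.415.
z_β = 3.415 − 1.960 = 1.455.
Power = Φ(1.455) = 0.927.

power ≈ 0.93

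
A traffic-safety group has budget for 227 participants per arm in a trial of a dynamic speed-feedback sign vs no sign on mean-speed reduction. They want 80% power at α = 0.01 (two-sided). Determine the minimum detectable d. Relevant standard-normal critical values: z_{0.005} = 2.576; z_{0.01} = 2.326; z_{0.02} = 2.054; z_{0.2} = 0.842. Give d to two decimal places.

For two independent groups of n = 227 each: d_min = (z_{α/2} + z_β)·√(2/n).
z-sum = 2.576 + 0.842 = 3.418.
d_min = 3.418 × √(2/227) = 3.418 × 0.0939 = 0.321.

d_min ≈ 0.32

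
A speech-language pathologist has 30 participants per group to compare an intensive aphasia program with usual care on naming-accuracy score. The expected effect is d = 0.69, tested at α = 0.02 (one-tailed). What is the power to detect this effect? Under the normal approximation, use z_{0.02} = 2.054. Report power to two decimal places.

For two equal groups, power = Φ(d·√(n/2) − z_{α}).
d·√(n/2) = 0.69 × √(30/2) = 0.69 × 3.873 = 2.672.
z_β = 2.672 − 2.054 = 0.618.
Power = Φ(0.618) = 0.732.

power ≈ 0.73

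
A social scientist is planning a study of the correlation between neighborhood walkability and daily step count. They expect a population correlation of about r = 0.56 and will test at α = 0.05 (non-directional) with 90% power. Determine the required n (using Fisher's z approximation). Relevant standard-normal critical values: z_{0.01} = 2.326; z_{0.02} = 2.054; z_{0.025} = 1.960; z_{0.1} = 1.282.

Fisher's z: C = ½·ln((1+r)/(1−r)) = ½·ln(3.5455) = 0.6328.
n = ((z_{α/2} + z_β)/C)² + 3.
(1.960 + 1.282) / 0.6328 = 3.242 / 0.6328 = 5.123.
n = 5.123² + 3 = 26.25 + 3 = 29.2.
Round up.

n = 30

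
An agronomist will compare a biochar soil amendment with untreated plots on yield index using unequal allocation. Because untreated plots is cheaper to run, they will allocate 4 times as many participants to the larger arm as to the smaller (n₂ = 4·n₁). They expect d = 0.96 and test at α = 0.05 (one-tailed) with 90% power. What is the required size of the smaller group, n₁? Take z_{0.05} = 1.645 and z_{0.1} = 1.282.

n₁ = 12

With allocation ratio k = n₂/n₁ = 4, Var(x̄₁−x̄₂) = σ²(1/n₁ + 1/(k·n₁)) = σ²·(k+1)/(k·n₁).
So n₁ = (1 + 1/k)·((z_{α} + z_β)/d)² = 1.250 × (2.927/0.96)².
n₁ = 1.250 × 9.30 = 11.6.
Round up: n₁ = 12, giving n₂ = 4 × 12 = 48.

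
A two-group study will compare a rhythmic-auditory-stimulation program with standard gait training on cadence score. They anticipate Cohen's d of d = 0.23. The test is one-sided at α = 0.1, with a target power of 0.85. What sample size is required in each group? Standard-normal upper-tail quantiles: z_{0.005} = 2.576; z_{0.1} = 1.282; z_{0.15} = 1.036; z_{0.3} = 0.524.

n = 204 per group

For two independent groups with equal n: n = 2·((z_{α} + z_β) / d)².
z_{α} + z_β = 1.282 + 1.036 = 2.318.
n = 2 × (2.318 / 0.23)² = 2 × 10.078² = 2 × 101.57 = 203.1.
Round up to the next whole participant.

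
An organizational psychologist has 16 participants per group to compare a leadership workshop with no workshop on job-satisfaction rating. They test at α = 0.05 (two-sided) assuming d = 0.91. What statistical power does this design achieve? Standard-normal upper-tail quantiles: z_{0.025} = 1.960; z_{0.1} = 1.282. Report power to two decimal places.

For two equal groups, power = Φ(d·√(n/2) − z_{α/2}).
d·√(n/2) = 0.91 × √(16/2) = 0.91 × 2.828 = 2.574.
z_β = 2.574 − 1.960 = 0.614.
Power = Φ(0.614) = 0.730.

power ≈ 0.73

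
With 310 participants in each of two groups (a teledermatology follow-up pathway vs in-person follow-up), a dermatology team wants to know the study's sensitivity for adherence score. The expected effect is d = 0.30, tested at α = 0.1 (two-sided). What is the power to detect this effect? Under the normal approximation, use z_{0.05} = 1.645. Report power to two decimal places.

power ≈ 0.98

For two equal groups, power = Φ(d·√(n/2) − z_{α/2}).
d·√(n/2) = 0.30 × √(310/2) = 0.30 × 12.450 = 3.735.
z_β = 3.735 − 1.645 = 2.090.
Power = Φ(2.090) = 0.982.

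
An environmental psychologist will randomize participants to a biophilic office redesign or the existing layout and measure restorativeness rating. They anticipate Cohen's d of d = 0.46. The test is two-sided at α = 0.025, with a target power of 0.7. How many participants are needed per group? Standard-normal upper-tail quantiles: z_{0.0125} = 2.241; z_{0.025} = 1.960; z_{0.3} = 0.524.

n = 73 per group

For two independent groups with equal n: n = 2·((z_{α/2} + z_β) / d)².
z_{α/2} + z_β = 2.241 + 0.524 = 2.765.
n = 2 × (2.765 / 0.46)² = 2 × 6.011² = 2 × 36.13 = 72.3.
Round up to the next whole participant.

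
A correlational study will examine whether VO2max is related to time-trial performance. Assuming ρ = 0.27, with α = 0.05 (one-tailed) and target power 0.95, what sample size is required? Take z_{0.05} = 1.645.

n = 145

Fisher's z: C = ½·ln((1+r)/(1−r)) = ½·ln(1.7397) = 0.2769.
n = ((z_{α} + z_β)/C)² + 3.
(1.645 + 1.645) / 0.2769 = 3.290 / 0.2769 = 11.882.
n = 11.882² + 3 = 141.17 + 3 = 144.2.
Round up.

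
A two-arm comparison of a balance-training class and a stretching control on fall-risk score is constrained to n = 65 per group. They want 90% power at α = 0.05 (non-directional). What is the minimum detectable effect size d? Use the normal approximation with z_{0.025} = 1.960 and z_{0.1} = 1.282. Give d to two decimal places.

d_min ≈ 0.57

For two independent groups of n = 65 each: d_min = (z_{α/2} + z_β)·√(2/n).
z-sum = 1.960 + 1.282 = 3.242.
d_min = 3.242 × √(2/65) = 3.242 × 0.1754 = 0.569.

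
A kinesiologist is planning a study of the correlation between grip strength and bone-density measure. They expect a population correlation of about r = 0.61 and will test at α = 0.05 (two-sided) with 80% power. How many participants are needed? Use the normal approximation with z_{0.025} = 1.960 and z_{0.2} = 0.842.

n = 19

Fisher's z: C = ½·ln((1+r)/(1−r)) = ½·ln(4.1282) = 0.7089.
n = ((z_{α/2} + z_β)/C)² + 3.
(1.960 + 0.842) / 0.7089 = 2.802 / 0.7089 = 3.953.
n = 3.953² + 3 = 15.62 + 3 = 18.6.
Round up.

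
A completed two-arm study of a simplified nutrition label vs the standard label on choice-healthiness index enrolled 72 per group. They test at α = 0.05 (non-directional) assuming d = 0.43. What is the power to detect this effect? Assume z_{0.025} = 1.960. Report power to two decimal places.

For two equal groups, power = Φ(d·√(n/2) − z_{α/2}).
d·√(n/2) = 0.43 × √(72/2) = 0.43 × 6.000 = 2.580.
z_β = 2.580 − 1.960 = 0.620.
Power = Φ(0.620) = 0.732.

power ≈ 0.73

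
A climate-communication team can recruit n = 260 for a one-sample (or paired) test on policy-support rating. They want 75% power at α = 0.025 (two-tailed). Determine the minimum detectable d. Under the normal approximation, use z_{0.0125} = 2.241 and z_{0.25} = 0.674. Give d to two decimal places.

For a single sample (or paired design) of n = 260: d_min = (z_{α/2} + z_β)/√n.
z-sum = 2.241 + 0.674 = 2.915.
d_min = 2.915 / √260 = 2.915 / 16.125 = 0.181.

d_min ≈ 0.18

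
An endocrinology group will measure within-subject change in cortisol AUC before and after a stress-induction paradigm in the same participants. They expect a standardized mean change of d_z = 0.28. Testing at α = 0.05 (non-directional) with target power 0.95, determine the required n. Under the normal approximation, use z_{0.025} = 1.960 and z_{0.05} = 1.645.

For a paired (one-sample on differences) test: n = ((z_{α/2} + z_β) / d)².
z_{α/2} + z_β = 1.960 + 1.645 = 3.605.
n = (3.605 / 0.28)² = 12.875² = 165.77.
Round up.

n = 166 pairs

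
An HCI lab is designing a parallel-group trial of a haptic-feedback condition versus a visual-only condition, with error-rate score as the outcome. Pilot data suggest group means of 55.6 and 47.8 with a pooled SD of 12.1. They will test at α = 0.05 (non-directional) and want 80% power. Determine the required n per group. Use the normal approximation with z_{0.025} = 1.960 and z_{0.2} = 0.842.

Cohen's d = |M₁ − M₂| / SD_pooled = |55.6 − 47.8| / 12.1 = 7.8 / 12.1 = 0.645.
For two independent groups with equal n: n = 2·((z_{α/2} + z_β) / d)².
z_{α/2} + z_β = 1.960 + 0.842 = 2.802.
n = 2 × (2.802 / 0.645)² = 2 × 4.344² = 2 × 18.87 = 37.7.
Round up to the next whole participant.

n = 38 per group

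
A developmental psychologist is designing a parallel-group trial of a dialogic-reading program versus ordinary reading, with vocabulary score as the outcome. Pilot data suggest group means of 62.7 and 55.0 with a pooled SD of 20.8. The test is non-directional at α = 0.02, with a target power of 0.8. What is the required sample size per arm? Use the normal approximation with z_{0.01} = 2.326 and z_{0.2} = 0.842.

Cohen's d = |M₁ − M₂| / SD_pooled = |62.7 − 55.0| / 20.8 = 7.7 / 20.8 = 0.370.
For two independent groups with equal n: n = 2·((z_{α/2} + z_β) / d)².
z_{α/2} + z_β = 2.326 + 0.842 = 3.168.
n = 2 × (3.168 / 0.370)² = 2 × 8.562² = 2 × 73.31 = 146.6.
Round up to the next whole participant.

n = 147 per group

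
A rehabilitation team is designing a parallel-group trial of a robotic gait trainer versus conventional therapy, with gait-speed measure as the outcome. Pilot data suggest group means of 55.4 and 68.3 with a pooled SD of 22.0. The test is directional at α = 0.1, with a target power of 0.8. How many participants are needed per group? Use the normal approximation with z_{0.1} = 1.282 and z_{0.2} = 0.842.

n = 27 per group

Cohen's d = |M₁ − M₂| / SD_pooled = |55.4 − 68.3| / 22.0 = 12.9 / 22.0 = 0.586.
For two independent groups with equal n: n = 2·((z_{α} + z_β) / d)².
z_{α} + z_β = 1.282 + 0.842 = 2.124.
n = 2 × (2.124 / 0.586)² = 2 × 3.625² = 2 × 13.14 = 26.3.
Round up to the next whole participant.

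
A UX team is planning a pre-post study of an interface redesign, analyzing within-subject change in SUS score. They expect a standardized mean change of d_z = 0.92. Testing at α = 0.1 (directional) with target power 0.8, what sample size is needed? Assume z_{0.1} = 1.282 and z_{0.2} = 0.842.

n = 6 pairs

For a paired (one-sample on differences) test: n = ((z_{α} + z_β) / d)².
z_{α} + z_β = 1.282 + 0.842 = 2.124.
n = (2.124 / 0.92)² = 2.309² = 5.33.
Round up.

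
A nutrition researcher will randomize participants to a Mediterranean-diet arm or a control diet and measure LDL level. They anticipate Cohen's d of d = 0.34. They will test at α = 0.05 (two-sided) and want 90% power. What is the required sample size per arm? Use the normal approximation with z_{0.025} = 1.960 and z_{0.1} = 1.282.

For two independent groups with equal n: n = 2·((z_{α/2} + z_β) / d)².
z_{α/2} + z_β = 1.960 + 1.282 = 3.242.
n = 2 × (3.242 / 0.34)² = 2 × 9.535² = 2 × 90.92 = 181.8.
Round up to the next whole participant.

n = 182 per group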